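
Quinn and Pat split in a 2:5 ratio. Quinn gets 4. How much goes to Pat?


Find the multiplier:
4 / 2 = 2
Apply to Pat's share:
5 x 2 = 10

10


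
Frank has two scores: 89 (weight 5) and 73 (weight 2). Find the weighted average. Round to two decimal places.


Weighted sum:
5 x 89 + 2 x 73 = 591
Total weight:
5 + 2 = 7
Weighted average:
591 / 7 = 84.4285... ≈ 84.43

84.43


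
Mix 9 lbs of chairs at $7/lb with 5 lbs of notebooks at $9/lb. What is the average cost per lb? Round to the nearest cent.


Cost of chairs:
9 x $7 = $63
Cost of notebooks:
5 x $9 = $45
Total cost: $63 + $45 = $108
Total weight: 14 lbs
Average: $108 / 14 = $7.7142... ≈ $7.71/lb

$7.71/lb


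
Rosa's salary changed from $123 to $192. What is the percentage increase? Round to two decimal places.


Find the absolute change:
|192 - 123| = 69
Divide by original and multiply by 100:
69 / 123 x 100 = 56.0975...% ≈ 56.1%

56.1%


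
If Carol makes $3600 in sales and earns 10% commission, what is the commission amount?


Convert rate to decimal:
10% = 0.1
Multiply by sales:
$3600 x 0.1 = $360

$360


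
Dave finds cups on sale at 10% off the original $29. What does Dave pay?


Calculate the discount amount:
10% of $29 = $2.90
Subtract from original:
$29 - $2.90 = $26.10

$26.10


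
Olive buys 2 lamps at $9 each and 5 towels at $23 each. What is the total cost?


Cost of lamps:
2 x $9 = $18
Cost of towels:
5 x $23 = $115
Add both:
$18 + $115 = $133

$133


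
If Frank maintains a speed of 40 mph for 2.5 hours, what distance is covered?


Use the formula: distance = speed x time
Speed = 40 mph, Time = 2.5 hours
40 x 2.5 = 100 miles

100 miles


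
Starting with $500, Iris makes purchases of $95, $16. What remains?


Add up expenses:
$95 + $16 = $111
Subtract from budget:
$500 - $111 = $389

$389


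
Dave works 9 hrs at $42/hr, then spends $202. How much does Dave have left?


Calculate earnings:
9 x $42 = $378
Subtract spending:
$378 - $202 = $176

$176


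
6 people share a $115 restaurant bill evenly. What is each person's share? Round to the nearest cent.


Total bill: $115
Number of people: 6
Each pays: $115 / 6 = $19.1666... ≈ $19.17

$19.17


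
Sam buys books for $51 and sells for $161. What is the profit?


Selling price = $161
Cost price = $51
Profit = selling price - cost price:
Profit = $161 - $51 = $110

$110


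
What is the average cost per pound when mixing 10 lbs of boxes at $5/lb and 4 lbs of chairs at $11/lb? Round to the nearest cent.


Cost of boxes:
10 x $5 = $50
Cost of chairs:
4 x $11 = $44
Total cost: $50 + $44 = $94
Total weight: 14 lbs
Average: $94 / 14 = $6.7142... ≈ $6.71/lb

$6.71/lb


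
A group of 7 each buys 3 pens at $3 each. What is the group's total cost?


Cost per person:
3 x $3 = $9
Group total:
7 x $9 = $63

$63


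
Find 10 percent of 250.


Convert percentage to decimal:
10% = 0.1
Multiply:
250 x 0.1 = 25

25


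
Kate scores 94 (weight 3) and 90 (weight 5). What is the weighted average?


Weighted sum:
3 x 94 + 5 x 90 = 732
Total weight:
3 + 5 = 8
Weighted average:
732 / 8 = 91.5

91.5


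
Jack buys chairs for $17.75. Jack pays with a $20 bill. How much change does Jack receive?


Start with the amount paid:
$20
Subtract the price:
$20 - $17.75 = $2.25

$2.25


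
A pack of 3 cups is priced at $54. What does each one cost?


Total cost: $54
Number of items: 3
Unit price: $54 / 3 = $18

$18


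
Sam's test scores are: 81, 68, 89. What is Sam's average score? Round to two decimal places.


Add the scores:
81 + 68 + 89 = 238
Divide by the number of tests:
238 / 3 = 79.3333... ≈ 79.33

79.33


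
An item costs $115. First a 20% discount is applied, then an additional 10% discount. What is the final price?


First discount:
20% of $115 = $23
Price after first discount:
$115 - $23 = $92
Second discount:
10% of $92 = $9.20
Final price:
$92 - $9.20 = $82.80

$82.80


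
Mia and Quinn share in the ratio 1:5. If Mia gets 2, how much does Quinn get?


Find the multiplier:
2 / 1 = 2
Apply to Quinn's share:
5 x 2 = 10

10


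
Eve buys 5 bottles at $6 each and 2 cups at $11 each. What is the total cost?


Cost of bottles:
5 x $6 = $30
Cost of cups:
2 x $11 = $22
Add both:
$30 + $22 = $52

$52


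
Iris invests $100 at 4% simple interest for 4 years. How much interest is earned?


Use the formula I = P x R x T / 100
P x R x T = 100 x 4 x 4 = 1600
I = 1600 / 100 = $16

$16


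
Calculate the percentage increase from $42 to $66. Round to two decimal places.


Find the absolute change:
|66 - 42| = 24
Divide by original and multiply by 100:
24 / 42 x 100 = 57.1428...% ≈ 57.14%

57.14%


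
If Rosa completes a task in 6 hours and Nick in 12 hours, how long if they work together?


Rosa's rate: 1/6 of the job per hour
Nick's rate: 1/12 of the job per hour
Combined rate: 1/6 + 1/12 = 1/4 per hour
Time = 1 / (1/4) = 4 hours

4 hours


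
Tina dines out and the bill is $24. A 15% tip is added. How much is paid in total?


Calculate the tip:
15% of $24 = $3.60
Add tip to meal cost:
$24 + $3.60 = $27.60

$27.60


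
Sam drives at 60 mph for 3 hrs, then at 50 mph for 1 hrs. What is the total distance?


Leg 1 distance:
60 x 3 = 180 miles
Leg 2 distance:
50 x 1 = 50 miles
Total distance:
180 + 50 = 230 miles

230 miles


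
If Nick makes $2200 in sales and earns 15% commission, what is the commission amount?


Convert rate to decimal:
15% = 0.15
Multiply by sales:
$2200 x 0.15 = $330

$330


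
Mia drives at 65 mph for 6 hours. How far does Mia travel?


Use the formula: distance = speed x time
Speed = 65 mph, Time = 6 hours
65 x 6 = 390 miles

390 miles


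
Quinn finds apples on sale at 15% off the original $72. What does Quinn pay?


Calculate the discount amount:
15% of $72 = $10.80
Subtract from original:
$72 - $10.80 = $61.20

$61.20


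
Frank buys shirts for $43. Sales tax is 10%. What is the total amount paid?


Calculate the tax:
10% of $43 = $4.30
Add tax to price:
$43 + $4.30 = $47.30

$47.30


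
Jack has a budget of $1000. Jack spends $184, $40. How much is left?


Add up expenses:
$184 + $40 = $224
Subtract from budget:
$1000 - $224 = $776

$776


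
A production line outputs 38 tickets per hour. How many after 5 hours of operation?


Production rate: 38 tickets per hour
Time: 5 hours
Total: 38 x 5 = 190 tickets

190 tickets


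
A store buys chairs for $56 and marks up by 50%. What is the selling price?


Calculate the markup amount:
50% of $56 = $28
Add to cost:
$56 + $28 = $84

$84


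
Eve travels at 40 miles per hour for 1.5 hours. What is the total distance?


Use the formula: distance = speed x time
Speed = 40 mph, Time = 1.5 hours
40 x 1.5 = 60 miles

60 miles


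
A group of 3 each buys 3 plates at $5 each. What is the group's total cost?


Cost per person:
3 x $5 = $15
Group total:
3 x $15 = $45

$45


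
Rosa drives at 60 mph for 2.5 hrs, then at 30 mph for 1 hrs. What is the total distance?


Leg 1 distance:
60 x 2.5 = 150 miles
Leg 2 distance:
30 x 1 = 30 miles
Total distance:
150 + 30 = 180 miles

180 miles


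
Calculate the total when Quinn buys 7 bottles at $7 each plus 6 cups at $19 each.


Cost of bottles:
7 x $7 = $49
Cost of cups:
6 x $19 = $114
Add both:
$49 + $114 = $163

$163


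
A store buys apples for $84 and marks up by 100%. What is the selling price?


Calculate the markup amount:
100% of $84 = $84
Add to cost:
$84 + $84 = $168

$168


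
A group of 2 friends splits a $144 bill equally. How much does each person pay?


Total bill: $144
Number of people: 2
Each pays: $144 / 2 = $72

$72


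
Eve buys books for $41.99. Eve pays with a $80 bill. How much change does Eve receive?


Start with the amount paid:
$80
Subtract the price:
$80 - $41.99 = $38.01

$38.01


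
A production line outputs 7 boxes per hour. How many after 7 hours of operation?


Production rate: 7 boxes per hour
Time: 7 hours
Total: 7 x 7 = 49 boxes

49 boxes


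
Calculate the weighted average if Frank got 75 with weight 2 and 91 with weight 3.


Weighted sum:
2 x 75 + 3 x 91 = 423
Total weight:
2 + 3 = 5
Weighted average:
423 / 5 = 84.6

84.6


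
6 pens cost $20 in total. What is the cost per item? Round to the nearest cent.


Total cost: $20
Number of items: 6
Unit price: $20 / 6 = $3.3333... ≈ $3.33

$3.33


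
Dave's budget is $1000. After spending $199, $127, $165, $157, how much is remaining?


Add up expenses:
$199 + $127 + $165 + $157 = $648
Subtract from budget:
$1000 - $648 = $352

$352


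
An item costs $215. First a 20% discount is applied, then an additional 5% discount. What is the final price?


First discount:
20% of $215 = $43
Price after first discount:
$215 - $43 = $172
Second discount:
5% of $172 = $8.60
Final price:
$172 - $8.60 = $163.40

$163.40


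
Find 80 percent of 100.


Convert percentage to decimal:
80% = 0.8
Multiply:
100 x 0.8 = 80

80


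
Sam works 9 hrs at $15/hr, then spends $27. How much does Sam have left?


Calculate earnings:
9 x $15 = $135
Subtract spending:
$135 - $27 = $108

$108


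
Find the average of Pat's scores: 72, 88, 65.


Add the scores:
72 + 88 + 65 = 225
Divide by the number of tests:
225 / 3 = 75

75


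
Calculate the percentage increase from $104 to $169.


Find the absolute change:
|169 - 104| = 65
Divide by original and multiply by 100:
65 / 104 x 100 = 62.5%

62.5%


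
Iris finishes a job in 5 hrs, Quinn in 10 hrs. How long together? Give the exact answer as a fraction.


Iris's rate: 1/5 of the job per hour
Quinn's rate: 1/10 of the job per hour
Combined rate: 1/5 + 1/10 = 3/10 per hour
Time = 1 / (3/10) = 10/3 hours (≈ 3.33 hours)

10/3 hours


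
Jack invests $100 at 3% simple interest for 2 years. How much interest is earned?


Use the formula I = P x R x T / 100
P x R x T = 100 x 3 x 2 = 600
I = 600 / 100 = $6

$6


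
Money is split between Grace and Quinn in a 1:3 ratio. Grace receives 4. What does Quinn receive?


Find the multiplier:
4 / 1 = 4
Apply to Quinn's share:
3 x 4 = 12

12


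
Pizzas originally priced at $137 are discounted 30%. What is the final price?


Calculate the discount amount:
30% of $137 = $41.10
Subtract from original:
$137 - $41.10 = $95.90

$95.90


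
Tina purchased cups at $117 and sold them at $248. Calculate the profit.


Selling price = $248
Cost price = $117
Profit = selling price - cost price:
Profit = $248 - $117 = $131

$131


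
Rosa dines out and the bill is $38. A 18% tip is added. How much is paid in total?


Calculate the tip:
18% of $38 = $6.84
Add tip to meal cost:
$38 + $6.84 = $44.84

$44.84


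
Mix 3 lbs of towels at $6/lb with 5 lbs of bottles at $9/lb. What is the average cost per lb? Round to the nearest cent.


Cost of towels:
3 x $6 = $18
Cost of bottles:
5 x $9 = $45
Total cost: $18 + $45 = $63
Total weight: 8 lbs
Average: $63 / 8 = $7.875 ≈ $7.88/lb

$7.88/lb


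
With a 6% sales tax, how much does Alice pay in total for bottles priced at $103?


Calculate the tax:
6% of $103 = $6.18
Add tax to price:
$103 + $6.18 = $109.18

$109.18


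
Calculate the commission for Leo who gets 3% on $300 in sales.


Convert rate to decimal:
3% = 0.03
Multiply by sales:
$300 x 0.03 = $9

$9


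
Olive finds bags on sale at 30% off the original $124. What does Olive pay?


Calculate the discount amount:
30% of $124 = $37.20
Subtract from original:
$124 - $37.20 = $86.80

$86.80


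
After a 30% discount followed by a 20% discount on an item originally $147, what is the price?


First discount:
30% of $147 = $44.10
Price after first discount:
$147 - $44.10 = $102.90
Second discount:
20% of $102.90 = $20.58
Final price:
$102.90 - $20.58 = $82.32

$82.32


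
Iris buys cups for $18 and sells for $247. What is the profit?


Selling price = $247
Cost price = $18
Profit = selling price - cost price:
Profit = $247 - $18 = $229

$229


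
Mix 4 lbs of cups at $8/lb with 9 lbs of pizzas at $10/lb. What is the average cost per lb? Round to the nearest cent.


Cost of cups:
4 x $8 = $32
Cost of pizzas:
9 x $10 = $90
Total cost: $32 + $90 = $122
Total weight: 13 lbs
Average: $122 / 13 = $9.3846... ≈ $9.38/lb

$9.38/lb


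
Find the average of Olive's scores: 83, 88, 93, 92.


Add the scores:
83 + 88 + 93 + 92 = 356
Divide by the number of tests:
356 / 4 = 89

89


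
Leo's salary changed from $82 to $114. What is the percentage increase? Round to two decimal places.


Find the absolute change:
|114 - 82| = 32
Divide by original and multiply by 100:
32 / 82 x 100 = 39.0243...% ≈ 39.02%

39.02%


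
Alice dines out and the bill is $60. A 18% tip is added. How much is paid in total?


Calculate the tip:
18% of $60 = $10.80
Add tip to meal cost:
$60 + $10.80 = $70.80

$70.80


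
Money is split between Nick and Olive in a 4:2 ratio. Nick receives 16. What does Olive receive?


Find the multiplier:
16 / 4 = 4
Apply to Olive's share:
2 x 4 = 8

8


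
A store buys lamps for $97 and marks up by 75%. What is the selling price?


Calculate the markup amount:
75% of $97 = $72.75
Add to cost:
$97 + $72.75 = $169.75

$169.75


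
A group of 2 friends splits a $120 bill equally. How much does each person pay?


Total bill: $120
Number of people: 2
Each pays: $120 / 2 = $60

$60


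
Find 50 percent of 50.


Convert percentage to decimal:
50% = 0.5
Multiply:
50 x 0.5 = 25

25


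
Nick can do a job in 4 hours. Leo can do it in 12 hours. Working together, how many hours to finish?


Nick's rate: 1/4 of the job per hour
Leo's rate: 1/12 of the job per hour
Combined rate: 1/4 + 1/12 = 1/3 per hour
Time = 1 / (1/3) = 3 hours

3 hours


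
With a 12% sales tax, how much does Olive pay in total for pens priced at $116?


Calculate the tax:
12% of $116 = $13.92
Add tax to price:
$116 + $13.92 = $129.92

$129.92


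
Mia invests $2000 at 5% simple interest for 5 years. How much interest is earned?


Use the formula I = P x R x T / 100
P x R x T = 2000 x 5 x 5 = 50000
I = 50000 / 100 = $500

$500


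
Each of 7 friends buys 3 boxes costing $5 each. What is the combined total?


Cost per person:
3 x $5 = $15
Group total:
7 x $15 = $105

$105


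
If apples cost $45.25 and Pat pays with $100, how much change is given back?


Start with the amount paid:
$100
Subtract the price:
$100 - $45.25 = $54.75

$54.75


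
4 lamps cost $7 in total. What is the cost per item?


Total cost: $7
Number of items: 4
Unit price: $7 / 4 = $1.75

$1.75


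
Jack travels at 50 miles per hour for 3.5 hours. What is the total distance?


Use the formula: distance = speed x time
Speed = 50 mph, Time = 3.5 hours
50 x 3.5 = 175 miles

175 miles


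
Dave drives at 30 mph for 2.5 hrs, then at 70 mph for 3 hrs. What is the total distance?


Leg 1 distance:
30 x 2.5 = 75 miles
Leg 2 distance:
70 x 3 = 210 miles
Total distance:
75 + 210 = 285 miles

285 miles


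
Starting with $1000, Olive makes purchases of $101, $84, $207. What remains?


Add up expenses:
$101 + $84 + $207 = $392
Subtract from budget:
$1000 - $392 = $608

$608


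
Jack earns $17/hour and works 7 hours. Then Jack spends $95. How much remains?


Calculate earnings:
7 x $17 = $119
Subtract spending:
$119 - $95 = $24

$24


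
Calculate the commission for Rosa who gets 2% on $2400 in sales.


Convert rate to decimal:
2% = 0.02
Multiply by sales:
$2400 x 0.02 = $48

$48


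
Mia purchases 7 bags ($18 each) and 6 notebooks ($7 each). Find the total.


Cost of bags:
7 x $18 = $126
Cost of notebooks:
6 x $7 = $42
Add both:
$126 + $42 = $168

$168


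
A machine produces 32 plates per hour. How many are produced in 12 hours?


Production rate: 32 plates per hour
Time: 12 hours
Total: 32 x 12 = 384 plates

384 plates


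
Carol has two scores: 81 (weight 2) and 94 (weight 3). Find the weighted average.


Weighted sum:
2 x 81 + 3 x 94 = 444
Total weight:
2 + 3 = 5
Weighted average:
444 / 5 = 88.8

88.8


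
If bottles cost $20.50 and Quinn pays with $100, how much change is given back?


Start with the amount paid:
$100
Subtract the price:
$100 - $20.50 = $79.50

$79.50


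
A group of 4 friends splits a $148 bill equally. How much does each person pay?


Total bill: $148
Number of people: 4
Each pays: $148 / 4 = $37

$37


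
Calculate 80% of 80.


Convert percentage to decimal:
80% = 0.8
Multiply:
80 x 0.8 = 64

64


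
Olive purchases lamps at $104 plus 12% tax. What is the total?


Calculate the tax:
12% of $104 = $12.48
Add tax to price:
$104 + $12.48 = $116.48

$116.48


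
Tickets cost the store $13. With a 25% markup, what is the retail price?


Calculate the markup amount:
25% of $13 = $3.25
Add to cost:
$13 + $3.25 = $16.25

$16.25


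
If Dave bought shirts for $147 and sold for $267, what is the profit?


Selling price = $267
Cost price = $147
Profit = selling price - cost price:
Profit = $267 - $147 = $120

$120


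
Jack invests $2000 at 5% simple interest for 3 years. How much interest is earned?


Use the formula I = P x R x T / 100
P x R x T = 2000 x 5 x 3 = 30000
I = 30000 / 100 = $300

$300


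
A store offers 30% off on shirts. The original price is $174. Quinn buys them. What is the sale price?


Calculate the discount amount:
30% of $174 = $52.20
Subtract from original:
$174 - $52.20 = $121.80

$121.80


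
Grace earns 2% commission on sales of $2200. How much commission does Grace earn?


Convert rate to decimal:
2% = 0.02
Multiply by sales:
$2200 x 0.02 = $44

$44


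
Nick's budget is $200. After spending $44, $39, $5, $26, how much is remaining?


Add up expenses:
$44 + $39 + $5 + $26 = $114
Subtract from budget:
$200 - $114 = $86

$86


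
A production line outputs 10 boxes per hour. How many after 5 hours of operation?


Production rate: 10 boxes per hour
Time: 5 hours
Total: 10 x 5 = 50 boxes

50 boxes


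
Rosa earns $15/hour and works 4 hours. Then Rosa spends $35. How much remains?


Calculate earnings:
4 x $15 = $60
Subtract spending:
$60 - $35 = $25

$25


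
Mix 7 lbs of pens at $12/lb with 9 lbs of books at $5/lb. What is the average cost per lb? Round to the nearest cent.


Cost of pens:
7 x $12 = $84
Cost of books:
9 x $5 = $45
Total cost: $84 + $45 = $129
Total weight: 16 lbs
Average: $129 / 16 = $8.0625 ≈ $8.06/lb

$8.06/lb


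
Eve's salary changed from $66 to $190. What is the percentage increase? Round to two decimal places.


Find the absolute change:
|190 - 66| = 124
Divide by original and multiply by 100:
124 / 66 x 100 = 187.8787...% ≈ 187.88%

187.88%


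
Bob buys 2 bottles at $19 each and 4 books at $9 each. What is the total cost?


Cost of bottles:
2 x $19 = $38
Cost of books:
4 x $9 = $36
Add both:
$38 + $36 = $74

$74


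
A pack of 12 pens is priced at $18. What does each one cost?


Total cost: $18
Number of items: 12
Unit price: $18 / 12 = $1.50

$1.50


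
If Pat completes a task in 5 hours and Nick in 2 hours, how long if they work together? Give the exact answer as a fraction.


Pat's rate: 1/5 of the job per hour
Nick's rate: 1/2 of the job per hour
Combined rate: 1/5 + 1/2 = 7/10 per hour
Time = 1 / (7/10) = 10/7 hours (≈ 1.43 hours)

10/7 hours


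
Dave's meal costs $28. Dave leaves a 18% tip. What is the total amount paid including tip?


Calculate the tip:
18% of $28 = $5.04
Add tip to meal cost:
$28 + $5.04 = $33.04

$33.04


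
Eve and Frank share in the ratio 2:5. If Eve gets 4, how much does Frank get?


Find the multiplier:
4 / 2 = 2
Apply to Frank's share:
5 x 2 = 10

10


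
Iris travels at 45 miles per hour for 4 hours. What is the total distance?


Use the formula: distance = speed x time
Speed = 45 mph, Time = 4 hours
45 x 4 = 180 miles

180 miles


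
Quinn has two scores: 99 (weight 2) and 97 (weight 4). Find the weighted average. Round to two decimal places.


Weighted sum:
2 x 99 + 4 x 97 = 586
Total weight:
2 + 4 = 6
Weighted average:
586 / 6 = 97.6666... ≈ 97.67

97.67


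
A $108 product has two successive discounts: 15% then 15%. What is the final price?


First discount:
15% of $108 = $16.20
Price after first discount:
$108 - $16.20 = $91.80
Second discount:
15% of $91.80 = $13.77
Final price:
$91.80 - $13.77 = $78.03

$78.03


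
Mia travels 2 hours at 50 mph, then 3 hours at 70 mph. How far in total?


Leg 1 distance:
50 x 2 = 100 miles
Leg 2 distance:
70 x 3 = 210 miles
Total distance:
100 + 210 = 310 miles

310 miles


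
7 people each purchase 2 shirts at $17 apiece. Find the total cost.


Cost per person:
2 x $17 = $34
Group total:
7 x $34 = $238

$238


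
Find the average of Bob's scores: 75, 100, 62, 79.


Add the scores:
75 + 100 + 62 + 79 = 316
Divide by the number of tests:
316 / 4 = 79

79


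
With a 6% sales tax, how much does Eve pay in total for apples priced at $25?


Calculate the tax:
6% of $25 = $1.50
Add tax to price:
$25 + $1.50 = $26.50

$26.50


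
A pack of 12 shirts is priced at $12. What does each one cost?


Total cost: $12
Number of items: 12
Unit price: $12 / 12 = $1

$1


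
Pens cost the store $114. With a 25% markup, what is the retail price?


Calculate the markup amount:
25% of $114 = $28.50
Add to cost:
$114 + $28.50 = $142.50

$142.50


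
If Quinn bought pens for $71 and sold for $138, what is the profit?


Selling price = $138
Cost price = $71
Profit = selling price - cost price:
Profit = $138 - $71 = $67

$67


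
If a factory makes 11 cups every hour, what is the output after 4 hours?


Production rate: 11 cups per hour
Time: 4 hours
Total: 11 x 4 = 44 cups

44 cups


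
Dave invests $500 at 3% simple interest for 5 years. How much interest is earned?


Use the formula I = P x R x T / 100
P x R x T = 500 x 3 x 5 = 7500
I = 7500 / 100 = $75

$75


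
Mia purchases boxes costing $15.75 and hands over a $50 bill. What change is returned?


Start with the amount paid:
$50
Subtract the price:
$50 - $15.75 = $34.25

$34.25


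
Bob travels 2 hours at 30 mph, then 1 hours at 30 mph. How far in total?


Leg 1 distance:
30 x 2 = 60 miles
Leg 2 distance:
30 x 1 = 30 miles
Total distance:
60 + 30 = 90 miles

90 miles


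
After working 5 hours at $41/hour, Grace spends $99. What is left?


Calculate earnings:
5 x $41 = $205
Subtract spending:
$205 - $99 = $106

$106


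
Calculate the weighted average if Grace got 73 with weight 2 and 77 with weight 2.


Weighted sum:
2 x 73 + 2 x 77 = 300
Total weight:
2 + 2 = 4
Weighted average:
300 / 4 = 75

75


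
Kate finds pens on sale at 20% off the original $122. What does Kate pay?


Calculate the discount amount:
20% of $122 = $24.40
Subtract from original:
$122 - $24.40 = $97.60

$97.60


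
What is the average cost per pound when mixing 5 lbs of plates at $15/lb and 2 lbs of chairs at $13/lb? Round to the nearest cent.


Cost of plates:
5 x $15 = $75
Cost of chairs:
2 x $13 = $26
Total cost: $75 + $26 = $101
Total weight: 7 lbs
Average: $101 / 7 = $14.4285... ≈ $14.43/lb

$14.43/lb


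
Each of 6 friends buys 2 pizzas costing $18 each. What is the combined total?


Cost per person:
2 x $18 = $36
Group total:
6 x $36 = $216

$216


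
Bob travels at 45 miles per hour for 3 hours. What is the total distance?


Use the formula: distance = speed x time
Speed = 45 mph, Time = 3 hours
45 x 3 = 135 miles

135 miles


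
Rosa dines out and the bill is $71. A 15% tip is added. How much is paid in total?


Calculate the tip:
15% of $71 = $10.65
Add tip to meal cost:
$71 + $10.65 = $81.65

$81.65


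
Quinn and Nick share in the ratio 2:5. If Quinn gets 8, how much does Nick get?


Find the multiplier:
8 / 2 = 4
Apply to Nick's share:
5 x 4 = 20

20


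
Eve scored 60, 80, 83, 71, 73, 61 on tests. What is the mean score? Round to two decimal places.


Add the scores:
60 + 80 + 83 + 71 + 73 + 61 = 428
Divide by the number of tests:
428 / 6 = 71.3333... ≈ 71.33

71.33


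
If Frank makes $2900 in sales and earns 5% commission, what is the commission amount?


Convert rate to decimal:
5% = 0.05
Multiply by sales:
$2900 x 0.05 = $145

$145


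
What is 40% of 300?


Convert percentage to decimal:
40% = 0.4
Multiply:
300 x 0.4 = 120

120


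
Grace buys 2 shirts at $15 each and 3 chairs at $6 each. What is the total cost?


Cost of shirts:
2 x $15 = $30
Cost of chairs:
3 x $6 = $18
Add both:
$30 + $18 = $48

$48


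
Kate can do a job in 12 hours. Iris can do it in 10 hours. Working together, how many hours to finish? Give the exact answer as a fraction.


Kate's rate: 1/12 of the job per hour
Iris's rate: 1/10 of the job per hour
Combined rate: 1/12 + 1/10 = 11/60 per hour
Time = 1 / (11/60) = 60/11 hours (≈ 5.45 hours)

60/11 hours


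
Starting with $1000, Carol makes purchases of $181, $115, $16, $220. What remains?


Add up expenses:
$181 + $115 + $16 + $220 = $532
Subtract from budget:
$1000 - $532 = $468

$468


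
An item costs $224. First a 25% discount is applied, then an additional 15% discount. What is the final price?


First discount:
25% of $224 = $56
Price after first discount:
$224 - $56 = $168
Second discount:
15% of $168 = $25.20
Final price:
$168 - $25.20 = $142.80

$142.80


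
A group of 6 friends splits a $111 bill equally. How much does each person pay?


Total bill: $111
Number of people: 6
Each pays: $111 / 6 = $18.50

$18.50


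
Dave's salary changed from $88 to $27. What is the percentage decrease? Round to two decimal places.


Find the absolute change:
|27 - 88| = 61
Divide by original and multiply by 100:
61 / 88 x 100 = 69.3181...% ≈ 69.32%

69.32%


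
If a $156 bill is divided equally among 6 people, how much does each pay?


Total bill: $156
Number of people: 6
Each pays: $156 / 6 = $26

$26


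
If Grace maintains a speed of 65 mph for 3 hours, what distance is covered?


Use the formula: distance = speed x time
Speed = 65 mph, Time = 3 hours
65 x 3 = 195 miles

195 miles


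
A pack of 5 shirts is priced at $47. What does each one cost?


Total cost: $47
Number of items: 5
Unit price: $47 / 5 = $9.40

$9.40


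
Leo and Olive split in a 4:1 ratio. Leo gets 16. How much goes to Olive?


Find the multiplier:
16 / 4 = 4
Apply to Olive's share:
1 x 4 = 4

4


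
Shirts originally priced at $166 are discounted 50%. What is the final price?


Calculate the discount amount:
50% of $166 = $83
Subtract from original:
$166 - $83 = $83

$83


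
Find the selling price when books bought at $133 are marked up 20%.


Calculate the markup amount:
20% of $133 = $26.60
Add to cost:
$133 + $26.60 = $159.60

$159.60


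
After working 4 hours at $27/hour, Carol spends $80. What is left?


Calculate earnings:
4 x $27 = $108
Subtract spending:
$108 - $80 = $28

$28


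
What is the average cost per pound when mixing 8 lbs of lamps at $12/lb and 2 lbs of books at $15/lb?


Cost of lamps:
8 x $12 = $96
Cost of books:
2 x $15 = $30
Total cost: $96 + $30 = $126
Total weight: 10 lbs
Average: $126 / 10 = $12.60/lb

$12.60/lb


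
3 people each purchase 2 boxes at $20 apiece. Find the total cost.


Cost per person:
2 x $20 = $40
Group total:
3 x $40 = $120

$120


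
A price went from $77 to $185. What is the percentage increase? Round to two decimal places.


Find the absolute change:
|185 - 77| = 108
Divide by original and multiply by 100:
108 / 77 x 100 = 140.2597...% ≈ 140.26%

140.26%


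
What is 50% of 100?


Convert percentage to decimal:
50% = 0.5
Multiply:
100 x 0.5 = 50

50


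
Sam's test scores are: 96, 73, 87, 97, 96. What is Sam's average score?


Add the scores:
96 + 73 + 87 + 97 + 96 = 449
Divide by the number of tests:
449 / 5 = 89.8

89.8


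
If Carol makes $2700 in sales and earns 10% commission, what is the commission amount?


Convert rate to decimal:
10% = 0.1
Multiply by sales:
$2700 x 0.1 = $270

$270


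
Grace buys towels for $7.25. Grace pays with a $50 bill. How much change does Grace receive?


Start with the amount paid:
$50
Subtract the price:
$50 - $7.25 = $42.75

$42.75


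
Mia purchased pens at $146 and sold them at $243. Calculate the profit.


Selling price = $243
Cost price = $146
Profit = selling price - cost price:
Profit = $243 - $146 = $97

$97


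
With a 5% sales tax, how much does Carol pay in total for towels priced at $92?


Calculate the tax:
5% of $92 = $4.60
Add tax to price:
$92 + $4.60 = $96.60

$96.60


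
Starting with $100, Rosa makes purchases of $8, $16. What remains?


Add up expenses:
$8 + $16 = $24
Subtract from budget:
$100 - $24 = $76

$76


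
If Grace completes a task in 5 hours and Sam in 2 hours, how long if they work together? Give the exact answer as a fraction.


Grace's rate: 1/5 of the job per hour
Sam's rate: 1/2 of the job per hour
Combined rate: 1/5 + 1/2 = 7/10 per hour
Time = 1 / (7/10) = 10/7 hours (≈ 1.43 hours)

10/7 hours


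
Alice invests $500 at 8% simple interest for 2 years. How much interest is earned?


Use the formula I = P x R x T / 100
P x R x T = 500 x 8 x 2 = 8000
I = 8000 / 100 = $80

$80


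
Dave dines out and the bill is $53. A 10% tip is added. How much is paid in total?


Calculate the tip:
10% of $53 = $5.30
Add tip to meal cost:
$53 + $5.30 = $58.30

$58.30


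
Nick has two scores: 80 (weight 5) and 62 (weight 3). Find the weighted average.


Weighted sum:
5 x 80 + 3 x 62 = 586
Total weight:
5 + 3 = 8
Weighted average:
586 / 8 = 73.25

73.25


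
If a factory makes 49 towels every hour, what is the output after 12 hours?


Production rate: 49 towels per hour
Time: 12 hours
Total: 49 x 12 = 588 towels

588 towels


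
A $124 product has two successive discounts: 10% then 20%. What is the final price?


First discount:
10% of $124 = $12.40
Price after first discount:
$124 - $12.40 = $111.60
Second discount:
20% of $111.60 = $22.32
Final price:
$111.60 - $22.32 = $89.28

$89.28


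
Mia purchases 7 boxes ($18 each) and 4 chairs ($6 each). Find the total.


Cost of boxes:
7 x $18 = $126
Cost of chairs:
4 x $6 = $24
Add both:
$126 + $24 = $150

$150


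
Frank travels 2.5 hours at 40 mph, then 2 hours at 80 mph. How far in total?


Leg 1 distance:
40 x 2.5 = 100 miles
Leg 2 distance:
80 x 2 = 160 miles
Total distance:
100 + 160 = 260 miles

260 miles


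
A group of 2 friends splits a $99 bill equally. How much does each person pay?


Total bill: $99
Number of people: 2
Each pays: $99 / 2 = $49.50

$49.50


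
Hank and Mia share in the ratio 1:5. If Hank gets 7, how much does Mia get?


Find the multiplier:
7 / 1 = 7
Apply to Mia's share:
5 x 7 = 35

35


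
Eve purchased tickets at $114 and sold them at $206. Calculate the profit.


Selling price = $206
Cost price = $114
Profit = selling price - cost price:
Profit = $206 - $114 = $92

$92


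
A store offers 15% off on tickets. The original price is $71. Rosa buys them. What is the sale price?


Calculate the discount amount:
15% of $71 = $10.65
Subtract from original:
$71 - $10.65 = $60.35

$60.35


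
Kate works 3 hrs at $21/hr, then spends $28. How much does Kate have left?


Calculate earnings:
3 x $21 = $63
Subtract spending:
$63 - $28 = $35

$35


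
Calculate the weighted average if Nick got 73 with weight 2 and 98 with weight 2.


Weighted sum:
2 x 73 + 2 x 98 = 342
Total weight:
2 + 2 = 4
Weighted average:
342 / 4 = 85.5

85.5


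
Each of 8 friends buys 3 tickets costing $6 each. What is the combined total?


Cost per person:
3 x $6 = $18
Group total:
8 x $18 = $144

$144


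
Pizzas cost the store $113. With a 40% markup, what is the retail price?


Calculate the markup amount:
40% of $113 = $45.20
Add to cost:
$113 + $45.20 = $158.20

$158.20


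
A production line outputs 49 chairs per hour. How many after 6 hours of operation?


Production rate: 49 chairs per hour
Time: 6 hours
Total: 49 x 6 = 294 chairs

294 chairs


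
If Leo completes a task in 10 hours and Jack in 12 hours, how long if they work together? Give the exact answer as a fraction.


Leo's rate: 1/10 of the job per hour
Jack's rate: 1/12 of the job per hour
Combined rate: 1/10 + 1/12 = 11/60 per hour
Time = 1 / (11/60) = 60/11 hours (≈ 5.45 hours)

60/11 hours


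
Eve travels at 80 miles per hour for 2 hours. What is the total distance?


Use the formula: distance = speed x time
Speed = 80 mph, Time = 2 hours
80 x 2 = 160 miles

160 miles


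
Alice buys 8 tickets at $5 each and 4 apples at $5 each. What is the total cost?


Cost of tickets:
8 x $5 = $40
Cost of apples:
4 x $5 = $20
Add both:
$40 + $20 = $60

$60


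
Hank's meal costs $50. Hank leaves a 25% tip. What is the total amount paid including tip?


Calculate the tip:
25% of $50 = $12.50
Add tip to meal cost:
$50 + $12.50 = $62.50

$62.50


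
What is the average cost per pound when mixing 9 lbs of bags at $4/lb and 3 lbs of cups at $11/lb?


Cost of bags:
9 x $4 = $36
Cost of cups:
3 x $11 = $33
Total cost: $36 + $33 = $69
Total weight: 12 lbs
Average: $69 / 12 = $5.75/lb

$5.75/lb


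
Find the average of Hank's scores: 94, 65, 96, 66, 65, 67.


Add the scores:
94 + 65 + 96 + 66 + 65 + 67 = 453
Divide by the number of tests:
453 / 6 = 75.5

75.5


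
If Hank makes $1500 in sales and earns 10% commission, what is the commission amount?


Convert rate to decimal:
10% = 0.1
Multiply by sales:
$1500 x 0.1 = $150

$150


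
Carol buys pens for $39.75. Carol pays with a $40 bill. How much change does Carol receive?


Start with the amount paid:
$40
Subtract the price:
$40 - $39.75 = $0.25

$0.25


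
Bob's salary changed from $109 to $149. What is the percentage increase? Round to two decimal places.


Find the absolute change:
|149 - 109| = 40
Divide by original and multiply by 100:
40 / 109 x 100 = 36.6972...% ≈ 36.7%

36.7%


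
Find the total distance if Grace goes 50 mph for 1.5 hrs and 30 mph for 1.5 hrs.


Leg 1 distance:
50 x 1.5 = 75 miles
Leg 2 distance:
30 x 1.5 = 45 miles
Total distance:
75 + 45 = 120 miles

120 miles


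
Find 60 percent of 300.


Convert percentage to decimal:
60% = 0.6
Multiply:
300 x 0.6 = 180

180


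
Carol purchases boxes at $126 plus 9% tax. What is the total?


Calculate the tax:
9% of $126 = $11.34
Add tax to price:
$126 + $11.34 = $137.34

$137.34


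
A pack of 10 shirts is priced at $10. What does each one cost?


Total cost: $10
Number of items: 10
Unit price: $10 / 10 = $1

$1


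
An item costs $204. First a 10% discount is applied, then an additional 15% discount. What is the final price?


First discount:
10% of $204 = $20.40
Price after first discount:
$204 - $20.40 = $183.60
Second discount:
15% of $183.60 = $27.54
Final price:
$183.60 - $27.54 = $156.06

$156.06


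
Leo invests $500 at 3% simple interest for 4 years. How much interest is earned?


Use the formula I = P x R x T / 100
P x R x T = 500 x 3 x 4 = 6000
I = 6000 / 100 = $60

$60


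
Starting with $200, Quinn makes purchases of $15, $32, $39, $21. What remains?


Add up expenses:
$15 + $32 + $39 + $21 = $107
Subtract from budget:
$200 - $107 = $93

$93


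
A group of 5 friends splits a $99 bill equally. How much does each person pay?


Total bill: $99
Number of people: 5
Each pays: $99 / 5 = $19.80

$19.80


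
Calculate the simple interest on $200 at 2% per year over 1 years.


Use the formula I = P x R x T / 100
P x R x T = 200 x 2 x 1 = 400
I = 400 / 100 = $4

$4


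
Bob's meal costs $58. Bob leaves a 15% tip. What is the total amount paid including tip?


Calculate the tip:
15% of $58 = $8.70
Add tip to meal cost:
$58 + $8.70 = $66.70

$66.70


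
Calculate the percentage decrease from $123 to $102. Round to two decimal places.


Find the absolute change:
|102 - 123| = 21
Divide by original and multiply by 100:
21 / 123 x 100 = 17.0731...% ≈ 17.07%

17.07%


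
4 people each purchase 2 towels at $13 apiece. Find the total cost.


Cost per person:
2 x $13 = $26
Group total:
4 x $26 = $104

$104


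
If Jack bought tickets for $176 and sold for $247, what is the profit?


Selling price = $247
Cost price = $176
Profit = selling price - cost price:
Profit = $247 - $176 = $71

$71


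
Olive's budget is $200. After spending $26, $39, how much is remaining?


Add up expenses:
$26 + $39 = $65
Subtract from budget:
$200 - $65 = $135

$135


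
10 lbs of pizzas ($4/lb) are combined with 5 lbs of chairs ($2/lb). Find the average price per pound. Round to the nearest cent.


Cost of pizzas:
10 x $4 = $40
Cost of chairs:
5 x $2 = $10
Total cost: $40 + $10 = $50
Total weight: 15 lbs
Average: $50 / 15 = $3.3333... ≈ $3.33/lb

$3.33/lb


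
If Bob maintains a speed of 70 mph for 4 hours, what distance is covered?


Use the formula: distance = speed x time
Speed = 70 mph, Time = 4 hours
70 x 4 = 280 miles

280 miles


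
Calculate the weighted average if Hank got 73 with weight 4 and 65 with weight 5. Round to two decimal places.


Weighted sum:
4 x 73 + 5 x 65 = 617
Total weight:
4 + 5 = 9
Weighted average:
617 / 9 = 68.5555... ≈ 68.56

68.56


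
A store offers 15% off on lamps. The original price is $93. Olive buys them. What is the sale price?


Calculate the discount amount:
15% of $93 = $13.95
Subtract from original:
$93 - $13.95 = $79.05

$79.05


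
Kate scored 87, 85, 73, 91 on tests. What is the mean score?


Add the scores:
87 + 85 + 73 + 91 = 336
Divide by the number of tests:
336 / 4 = 84

84


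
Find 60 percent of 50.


Convert percentage to decimal:
60% = 0.6
Multiply:
50 x 0.6 = 30

30


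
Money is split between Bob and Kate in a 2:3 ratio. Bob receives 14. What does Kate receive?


Find the multiplier:
14 / 2 = 7
Apply to Kate's share:
3 x 7 = 21

21


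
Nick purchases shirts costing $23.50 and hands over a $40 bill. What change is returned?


Start with the amount paid:
$40
Subtract the price:
$40 - $23.50 = $16.50

$16.50


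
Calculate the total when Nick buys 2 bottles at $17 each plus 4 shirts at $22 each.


Cost of bottles:
2 x $17 = $34
Cost of shirts:
4 x $22 = $88
Add both:
$34 + $88 = $122

$122


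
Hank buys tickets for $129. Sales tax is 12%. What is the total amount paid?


Calculate the tax:
12% of $129 = $15.48
Add tax to price:
$129 + $15.48 = $144.48

$144.48


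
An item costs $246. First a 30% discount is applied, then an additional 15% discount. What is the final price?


First discount:
30% of $246 = $73.80
Price after first discount:
$246 - $73.80 = $172.20
Second discount:
15% of $172.20 = $25.83
Final price:
$172.20 - $25.83 = $146.37

$146.37


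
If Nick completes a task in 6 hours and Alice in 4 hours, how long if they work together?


Nick's rate: 1/6 of the job per hour
Alice's rate: 1/4 of the job per hour
Combined rate: 1/6 + 1/4 = 5/12 per hour
Time = 1 / (5/12) = 12/5 = 2.4 hours

2.4 hours


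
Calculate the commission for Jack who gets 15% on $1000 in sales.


Convert rate to decimal:
15% = 0.15
Multiply by sales:
$1000 x 0.15 = $150

$150


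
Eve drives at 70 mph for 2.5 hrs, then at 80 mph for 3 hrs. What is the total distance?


Leg 1 distance:
70 x 2.5 = 175 miles
Leg 2 distance:
80 x 3 = 240 miles
Total distance:
175 + 240 = 415 miles

415 miles
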